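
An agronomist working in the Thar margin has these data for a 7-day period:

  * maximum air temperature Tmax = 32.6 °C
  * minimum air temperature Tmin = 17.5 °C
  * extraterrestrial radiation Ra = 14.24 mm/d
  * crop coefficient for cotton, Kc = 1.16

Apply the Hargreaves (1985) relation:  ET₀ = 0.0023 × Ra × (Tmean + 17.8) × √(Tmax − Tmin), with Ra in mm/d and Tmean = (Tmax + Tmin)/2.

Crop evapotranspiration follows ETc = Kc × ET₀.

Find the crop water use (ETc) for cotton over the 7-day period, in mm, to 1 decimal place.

Tmean = (32.6 + 17.5)/2 = 25.05 °C
ET₀ = 0.0023 × 14.24 × (25.05 + 17.8) × √15.1 = 0.0023 × 14.24 × 42.85 × 3.8859 = 5.4536 mm/d
ETc = Kc × ET₀ = 1.16 × 5.4536 = 6.3262 mm/d
Over 7 days: 6.3262 × 7 = 44.283 mm

44.3 mm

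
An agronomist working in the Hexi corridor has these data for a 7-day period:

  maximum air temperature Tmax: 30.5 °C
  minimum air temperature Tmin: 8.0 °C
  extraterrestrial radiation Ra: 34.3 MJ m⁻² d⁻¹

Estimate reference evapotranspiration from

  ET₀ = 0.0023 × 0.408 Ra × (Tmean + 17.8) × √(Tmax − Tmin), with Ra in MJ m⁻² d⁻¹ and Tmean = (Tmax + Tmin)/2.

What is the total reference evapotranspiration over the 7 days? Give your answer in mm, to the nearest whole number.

40 mm

Tmean = (30.5 + 8.0)/2 = 19.25 °C
0.408 Ra = 0.408 × 34.3 = 13.9944 mm/d equivalent
ET₀ = 0.0023 × 13.9944 × (19.25 + 17.8) × √22.5 = 0.0023 × 13.9944 × 37.05 × 4.7434 = 5.6567 mm/d
Over 7 days: 5.6567 × 7 = 39.597 mm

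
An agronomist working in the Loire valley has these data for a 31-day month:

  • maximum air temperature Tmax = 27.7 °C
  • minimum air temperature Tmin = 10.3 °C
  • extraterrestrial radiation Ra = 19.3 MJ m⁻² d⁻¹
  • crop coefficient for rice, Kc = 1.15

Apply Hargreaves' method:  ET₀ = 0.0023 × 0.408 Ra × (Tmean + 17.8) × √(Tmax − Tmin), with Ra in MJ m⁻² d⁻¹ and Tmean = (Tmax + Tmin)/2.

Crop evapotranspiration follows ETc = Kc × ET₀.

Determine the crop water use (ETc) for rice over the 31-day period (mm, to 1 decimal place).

99.1 mm

Tmean = (27.7 + 10.3)/2 = 19.00 °C
0.408 Ra = 0.408 × 19.3 = 7.8744 mm/d equivalent
ET₀ = 0.0023 × 7.8744 × (19.00 + 17.8) × √17.4 = 0.0023 × 7.8744 × 36.80 × 4.1713 = 2.7801 mm/d
ETc = Kc × ET₀ = 1.15 × 2.7801 = 3.1971 mm/d
Over 31 days: 3.1971 × 31 = 99.110 mm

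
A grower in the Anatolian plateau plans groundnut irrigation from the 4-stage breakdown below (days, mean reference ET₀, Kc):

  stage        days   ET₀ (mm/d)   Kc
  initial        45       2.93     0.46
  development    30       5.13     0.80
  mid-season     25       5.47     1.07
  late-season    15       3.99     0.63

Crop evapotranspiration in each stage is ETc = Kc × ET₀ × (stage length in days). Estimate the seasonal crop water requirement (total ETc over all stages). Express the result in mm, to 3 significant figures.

368 mm

initial: 0.46 × 2.93 × 45 = 60.65 mm
development: 0.80 × 5.13 × 30 = 123.12 mm
mid-season: 1.07 × 5.47 × 25 = 146.32 mm
late-season: 0.63 × 3.99 × 15 = 37.71 mm
Seasonal total = 367.80 mm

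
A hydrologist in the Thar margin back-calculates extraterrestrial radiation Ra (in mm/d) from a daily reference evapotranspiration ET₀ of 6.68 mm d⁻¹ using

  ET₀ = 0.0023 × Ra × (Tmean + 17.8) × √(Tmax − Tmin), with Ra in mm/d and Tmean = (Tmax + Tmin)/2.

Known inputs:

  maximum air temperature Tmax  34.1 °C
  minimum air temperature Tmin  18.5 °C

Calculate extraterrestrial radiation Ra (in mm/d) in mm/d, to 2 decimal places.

16.67 mm/d

Tmean = 26.30 °C; √ΔT = 3.9497
Ra = ET₀ / [0.0023 × (Tmean+17.8) × √ΔT] = 6.68 / (0.0023 × 44.10 × 3.9497) = 16.674 mm/d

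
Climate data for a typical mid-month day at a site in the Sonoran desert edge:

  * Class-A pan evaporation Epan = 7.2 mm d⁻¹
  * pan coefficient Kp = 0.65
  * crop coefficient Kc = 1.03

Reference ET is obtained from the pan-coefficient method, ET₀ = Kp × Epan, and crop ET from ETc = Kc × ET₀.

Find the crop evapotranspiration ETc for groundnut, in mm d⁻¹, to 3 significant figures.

ET₀ = 0.65 × 7.2 = 4.6800 mm/d
ETc = Kc × ET₀ = 1.03 × 4.6800 = 4.8204 mm/d

4.82 mm d⁻¹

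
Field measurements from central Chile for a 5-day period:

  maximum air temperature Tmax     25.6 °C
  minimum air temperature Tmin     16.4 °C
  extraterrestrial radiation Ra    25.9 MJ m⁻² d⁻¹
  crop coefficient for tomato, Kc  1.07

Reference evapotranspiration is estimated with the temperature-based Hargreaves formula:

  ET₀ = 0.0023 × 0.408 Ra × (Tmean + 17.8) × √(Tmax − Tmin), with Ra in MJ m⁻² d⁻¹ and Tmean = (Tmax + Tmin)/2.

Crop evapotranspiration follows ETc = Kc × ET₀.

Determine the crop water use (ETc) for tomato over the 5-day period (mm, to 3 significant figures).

Tmean = (25.6 + 16.4)/2 = 21.00 °C
0.408 Ra = 0.408 × 25.9 = 10.5672 mm/d equivalent
ET₀ = 0.0023 × 10.5672 × (21.00 + 17.8) × √9.2 = 0.0023 × 10.5672 × 38.80 × 3.0332 = 2.8604 mm/d
ETc = Kc × ET₀ = 1.07 × 2.8604 = 3.0606 mm/d
Over 5 days: 3.0606 × 5 = 15.303 mm

15.3 mm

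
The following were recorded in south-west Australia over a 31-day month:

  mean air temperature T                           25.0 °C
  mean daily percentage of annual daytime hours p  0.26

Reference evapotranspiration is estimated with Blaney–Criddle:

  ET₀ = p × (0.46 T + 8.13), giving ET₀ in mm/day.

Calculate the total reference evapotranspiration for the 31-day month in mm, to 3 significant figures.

ET₀ = 0.26 × (0.46 × 25.0 + 8.13) = 0.26 × 19.630 = 5.1038 mm/d
Monthly total = 5.1038 × 31 = 158.218 mm

158 mm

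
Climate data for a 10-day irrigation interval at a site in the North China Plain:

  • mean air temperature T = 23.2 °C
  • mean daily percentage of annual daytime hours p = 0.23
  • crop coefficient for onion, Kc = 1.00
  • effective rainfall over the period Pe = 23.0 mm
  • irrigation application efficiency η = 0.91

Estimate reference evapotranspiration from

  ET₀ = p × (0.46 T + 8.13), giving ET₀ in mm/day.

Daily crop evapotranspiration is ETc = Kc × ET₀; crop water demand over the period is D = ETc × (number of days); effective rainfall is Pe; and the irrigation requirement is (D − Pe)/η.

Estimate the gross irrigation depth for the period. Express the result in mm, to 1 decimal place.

ET₀ = 0.23 × (0.46 × 23.2 + 8.13) = 0.23 × 18.802 = 4.3245 mm/d
ETc = Kc × ET₀ = 1.00 × 4.3245 = 4.3245 mm/d
Crop demand D = ETc × 10 d = 4.3245 × 10 = 43.245 mm
D − Pe = 43.245 − 23.0 = 20.245 mm
Gross irrigation = 20.245 / 0.91 = 22.247 mm

22.2 mm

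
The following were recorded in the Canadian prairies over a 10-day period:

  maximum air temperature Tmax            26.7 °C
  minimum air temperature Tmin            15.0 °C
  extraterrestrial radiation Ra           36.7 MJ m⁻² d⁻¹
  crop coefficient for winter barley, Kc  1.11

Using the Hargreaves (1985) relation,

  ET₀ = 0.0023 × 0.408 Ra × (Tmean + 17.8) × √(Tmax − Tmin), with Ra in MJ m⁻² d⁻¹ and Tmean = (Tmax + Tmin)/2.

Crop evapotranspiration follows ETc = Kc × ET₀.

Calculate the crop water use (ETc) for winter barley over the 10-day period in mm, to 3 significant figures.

Tmean = (26.7 + 15.0)/2 = 20.85 °C
0.408 Ra = 0.408 × 36.7 = 14.9736 mm/d equivalent
ET₀ = 0.0023 × 14.9736 × (20.85 + 17.8) × √11.7 = 0.0023 × 14.9736 × 38.65 × 3.4205 = 4.5530 mm/d
ETc = Kc × ET₀ = 1.11 × 4.5530 = 5.0538 mm/d
Over 10 days: 5.0538 × 10 = 50.538 mm

50.5 mm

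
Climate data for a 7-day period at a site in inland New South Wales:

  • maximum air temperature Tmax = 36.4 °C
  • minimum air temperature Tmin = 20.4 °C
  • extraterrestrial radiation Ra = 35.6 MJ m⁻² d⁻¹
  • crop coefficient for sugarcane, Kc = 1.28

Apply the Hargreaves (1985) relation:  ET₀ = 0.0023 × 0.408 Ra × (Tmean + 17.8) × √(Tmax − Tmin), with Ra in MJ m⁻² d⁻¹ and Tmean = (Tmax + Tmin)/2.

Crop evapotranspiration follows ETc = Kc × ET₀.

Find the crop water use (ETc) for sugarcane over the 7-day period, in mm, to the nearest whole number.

Tmean = (36.4 + 20.4)/2 = 28.40 °C
0.408 Ra = 0.408 × 35.6 = 14.5248 mm/d equivalent
ET₀ = 0.0023 × 14.5248 × (28.40 + 17.8) × √16.0 = 0.0023 × 14.5248 × 46.20 × 4.0000 = 6.1736 mm/d
ETc = Kc × ET₀ = 1.28 × 6.1736 = 7.9022 mm/d
Over 7 days: 7.9022 × 7 = 55.315 mm

55 mm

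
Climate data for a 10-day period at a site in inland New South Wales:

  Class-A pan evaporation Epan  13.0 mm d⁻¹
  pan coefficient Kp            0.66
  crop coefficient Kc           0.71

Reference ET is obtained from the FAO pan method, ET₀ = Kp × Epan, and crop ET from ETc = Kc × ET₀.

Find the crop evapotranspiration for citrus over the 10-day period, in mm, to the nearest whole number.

ET₀ = 0.66 × 13.0 = 8.5800 mm/d
ETc = Kc × ET₀ = 0.71 × 8.5800 = 6.0918 mm/d
Over 10 days: 6.0918 × 10 = 60.918 mm

61 mm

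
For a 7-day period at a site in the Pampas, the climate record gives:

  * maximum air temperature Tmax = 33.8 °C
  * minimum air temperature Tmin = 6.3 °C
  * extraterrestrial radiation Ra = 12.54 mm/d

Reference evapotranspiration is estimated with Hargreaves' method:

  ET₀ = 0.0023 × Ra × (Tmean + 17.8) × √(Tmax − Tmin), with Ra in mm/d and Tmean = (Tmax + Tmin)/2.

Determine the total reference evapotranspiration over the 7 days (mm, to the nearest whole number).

40 mm

Tmean = (33.8 + 6.3)/2 = 20.05 °C
ET₀ = 0.0023 × 12.54 × (20.05 + 17.8) × √27.5 = 0.0023 × 12.54 × 37.85 × 5.2440 = 5.7247 mm/d
Over 7 days: 5.7247 × 7 = 40.073 mm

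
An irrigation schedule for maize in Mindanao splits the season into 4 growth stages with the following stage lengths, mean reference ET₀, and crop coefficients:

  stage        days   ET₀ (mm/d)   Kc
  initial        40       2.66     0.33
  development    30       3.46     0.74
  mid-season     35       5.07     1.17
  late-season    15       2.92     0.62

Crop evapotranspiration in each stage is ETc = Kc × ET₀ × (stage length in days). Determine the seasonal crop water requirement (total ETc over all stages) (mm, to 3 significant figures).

347 mm

initial: 0.33 × 2.66 × 40 = 35.11 mm
development: 0.74 × 3.46 × 30 = 76.81 mm
mid-season: 1.17 × 5.07 × 35 = 207.62 mm
late-season: 0.62 × 2.92 × 15 = 27.16 mm
Seasonal total = 346.70 mm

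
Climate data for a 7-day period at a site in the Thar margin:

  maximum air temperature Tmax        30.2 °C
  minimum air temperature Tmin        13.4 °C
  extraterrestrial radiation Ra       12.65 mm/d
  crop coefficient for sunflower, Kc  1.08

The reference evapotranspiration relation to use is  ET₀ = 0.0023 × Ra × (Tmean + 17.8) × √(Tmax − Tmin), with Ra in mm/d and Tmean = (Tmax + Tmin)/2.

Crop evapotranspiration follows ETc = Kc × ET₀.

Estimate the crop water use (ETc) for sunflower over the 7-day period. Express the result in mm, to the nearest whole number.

Tmean = (30.2 + 13.4)/2 = 21.80 °C
ET₀ = 0.0023 × 12.65 × (21.80 + 17.8) × √16.8 = 0.0023 × 12.65 × 39.60 × 4.0988 = 4.7225 mm/d
ETc = Kc × ET₀ = 1.08 × 4.7225 = 5.1003 mm/d
Over 7 days: 5.1003 × 7 = 35.702 mm

36 mm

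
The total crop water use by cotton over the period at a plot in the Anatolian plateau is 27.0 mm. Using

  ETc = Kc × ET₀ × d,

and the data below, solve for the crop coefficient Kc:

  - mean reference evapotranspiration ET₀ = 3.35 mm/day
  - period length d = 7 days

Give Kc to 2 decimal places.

ETc = Kc × ET₀ × d  ⇒  Kc = ETc / (ET₀ × d)
Kc = 27.0 / (3.35 × 7) = 27.0 / 23.45 = 1.1514

1.15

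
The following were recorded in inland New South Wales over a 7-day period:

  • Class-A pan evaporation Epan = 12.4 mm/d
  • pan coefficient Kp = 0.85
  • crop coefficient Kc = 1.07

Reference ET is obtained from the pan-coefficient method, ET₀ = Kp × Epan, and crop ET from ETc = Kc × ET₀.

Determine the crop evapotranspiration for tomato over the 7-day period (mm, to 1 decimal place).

78.9 mm

ET₀ = 0.85 × 12.4 = 10.5400 mm/d
ETc = Kc × ET₀ = 1.07 × 10.5400 = 11.2778 mm/d
Over 7 days: 11.2778 × 7 = 78.945 mm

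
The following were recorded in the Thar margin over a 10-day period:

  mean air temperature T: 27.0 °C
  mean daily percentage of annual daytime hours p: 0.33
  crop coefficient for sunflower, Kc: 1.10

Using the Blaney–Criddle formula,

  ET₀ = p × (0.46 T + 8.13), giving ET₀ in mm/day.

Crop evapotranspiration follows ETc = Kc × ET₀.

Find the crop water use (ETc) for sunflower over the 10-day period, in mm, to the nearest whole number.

ET₀ = 0.33 × (0.46 × 27.0 + 8.13) = 0.33 × 20.550 = 6.7815 mm/d
ETc = Kc × ET₀ = 1.10 × 6.7815 = 7.4597 mm/d
Over 10 days: 7.4597 × 10 = 74.597 mm

75 mm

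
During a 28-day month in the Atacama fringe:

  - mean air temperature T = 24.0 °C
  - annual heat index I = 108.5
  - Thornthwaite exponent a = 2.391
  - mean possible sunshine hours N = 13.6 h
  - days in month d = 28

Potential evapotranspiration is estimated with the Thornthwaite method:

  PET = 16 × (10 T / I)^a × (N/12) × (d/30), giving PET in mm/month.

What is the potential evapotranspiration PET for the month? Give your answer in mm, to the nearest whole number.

10T/I = 10 × 24.0 / 108.5 = 2.2120
(10T/I)^a = 2.2120^2.391 = 6.6739
Uncorrected PET = 16 × 6.6739 = 106.782 mm
Correction = (N/12)(d/30) = (13.6/12)(28/30) = 1.0578
PET = 106.782 × 1.0578 = 112.954 mm/month

113 mm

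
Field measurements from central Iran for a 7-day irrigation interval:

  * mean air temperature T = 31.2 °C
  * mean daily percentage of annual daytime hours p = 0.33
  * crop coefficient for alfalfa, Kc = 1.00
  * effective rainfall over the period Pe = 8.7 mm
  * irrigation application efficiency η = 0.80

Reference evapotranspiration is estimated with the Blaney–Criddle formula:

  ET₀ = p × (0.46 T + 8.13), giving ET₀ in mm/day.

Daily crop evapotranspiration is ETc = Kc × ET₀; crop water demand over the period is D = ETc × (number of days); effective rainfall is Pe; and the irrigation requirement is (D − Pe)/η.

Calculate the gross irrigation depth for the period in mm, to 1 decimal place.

ET₀ = 0.33 × (0.46 × 31.2 + 8.13) = 0.33 × 22.482 = 7.4191 mm/d
ETc = Kc × ET₀ = 1.00 × 7.4191 = 7.4191 mm/d
Crop demand D = ETc × 7 d = 7.4191 × 7 = 51.934 mm
D − Pe = 51.934 − 8.7 = 43.234 mm
Gross irrigation = 43.234 / 0.80 = 54.043 mm

54.0 mm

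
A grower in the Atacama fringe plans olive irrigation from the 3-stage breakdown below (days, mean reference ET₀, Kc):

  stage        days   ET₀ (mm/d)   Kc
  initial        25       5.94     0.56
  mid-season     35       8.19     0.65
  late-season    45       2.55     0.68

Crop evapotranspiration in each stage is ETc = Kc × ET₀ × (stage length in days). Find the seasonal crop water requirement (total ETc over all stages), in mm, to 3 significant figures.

initial: 0.56 × 5.94 × 25 = 83.16 mm
mid-season: 0.65 × 8.19 × 35 = 186.32 mm
late-season: 0.68 × 2.55 × 45 = 78.03 mm
Seasonal total = 347.51 mm

348 mm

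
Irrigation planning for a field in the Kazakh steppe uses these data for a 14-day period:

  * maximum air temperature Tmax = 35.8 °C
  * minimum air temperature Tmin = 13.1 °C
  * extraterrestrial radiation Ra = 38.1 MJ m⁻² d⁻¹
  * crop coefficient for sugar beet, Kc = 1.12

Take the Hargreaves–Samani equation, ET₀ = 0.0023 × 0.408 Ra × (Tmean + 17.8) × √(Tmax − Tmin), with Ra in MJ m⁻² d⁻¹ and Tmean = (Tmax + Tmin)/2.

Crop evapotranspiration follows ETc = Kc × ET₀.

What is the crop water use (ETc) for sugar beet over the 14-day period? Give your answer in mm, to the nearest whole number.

113 mm

Tmean = (35.8 + 13.1)/2 = 24.45 °C
0.408 Ra = 0.408 × 38.1 = 15.5448 mm/d equivalent
ET₀ = 0.0023 × 15.5448 × (24.45 + 17.8) × √22.7 = 0.0023 × 15.5448 × 42.25 × 4.7645 = 7.1971 mm/d
ETc = Kc × ET₀ = 1.12 × 7.1971 = 8.0608 mm/d
Over 14 days: 8.0608 × 14 = 112.851 mm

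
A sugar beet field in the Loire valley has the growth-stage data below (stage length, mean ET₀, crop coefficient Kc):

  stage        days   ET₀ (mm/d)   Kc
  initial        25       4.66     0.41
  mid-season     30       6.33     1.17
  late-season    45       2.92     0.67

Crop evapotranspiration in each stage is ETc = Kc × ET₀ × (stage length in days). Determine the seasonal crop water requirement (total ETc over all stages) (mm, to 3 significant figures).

initial: 0.41 × 4.66 × 25 = 47.77 mm
mid-season: 1.17 × 6.33 × 30 = 222.18 mm
late-season: 0.67 × 2.92 × 45 = 88.04 mm
Seasonal total = 357.99 mm

358 mm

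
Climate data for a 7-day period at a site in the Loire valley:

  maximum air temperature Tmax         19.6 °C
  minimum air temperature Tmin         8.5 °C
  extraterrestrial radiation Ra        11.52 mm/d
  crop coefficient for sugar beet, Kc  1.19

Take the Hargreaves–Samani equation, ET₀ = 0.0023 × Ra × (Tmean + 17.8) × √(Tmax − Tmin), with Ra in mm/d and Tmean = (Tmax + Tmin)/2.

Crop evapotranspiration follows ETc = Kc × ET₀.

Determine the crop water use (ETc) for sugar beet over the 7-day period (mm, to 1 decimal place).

23.4 mm

Tmean = (19.6 + 8.5)/2 = 14.05 °C
ET₀ = 0.0023 × 11.52 × (14.05 + 17.8) × √11.1 = 0.0023 × 11.52 × 31.85 × 3.3317 = 2.8116 mm/d
ETc = Kc × ET₀ = 1.19 × 2.8116 = 3.3458 mm/d
Over 7 days: 3.3458 × 7 = 23.421 mm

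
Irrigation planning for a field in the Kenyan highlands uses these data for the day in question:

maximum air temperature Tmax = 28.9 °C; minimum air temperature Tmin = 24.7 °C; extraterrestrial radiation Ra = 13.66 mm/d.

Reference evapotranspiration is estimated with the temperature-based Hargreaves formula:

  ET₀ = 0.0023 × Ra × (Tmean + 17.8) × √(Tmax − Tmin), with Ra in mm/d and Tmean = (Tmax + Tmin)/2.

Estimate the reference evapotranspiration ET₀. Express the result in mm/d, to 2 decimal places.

Tmean = (28.9 + 24.7)/2 = 26.80 °C
ET₀ = 0.0023 × 13.66 × (26.80 + 17.8) × √4.2 = 0.0023 × 13.66 × 44.60 × 2.0494 = 2.8717 mm/d

2.87 mm/d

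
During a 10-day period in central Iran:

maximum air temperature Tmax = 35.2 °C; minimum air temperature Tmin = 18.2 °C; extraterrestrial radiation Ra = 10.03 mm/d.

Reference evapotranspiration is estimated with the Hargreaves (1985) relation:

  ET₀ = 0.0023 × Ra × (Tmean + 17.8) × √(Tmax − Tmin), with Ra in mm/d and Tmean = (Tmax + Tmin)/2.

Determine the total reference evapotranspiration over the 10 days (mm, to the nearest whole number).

Tmean = (35.2 + 18.2)/2 = 26.70 °C
ET₀ = 0.0023 × 10.03 × (26.70 + 17.8) × √17.0 = 0.0023 × 10.03 × 44.50 × 4.1231 = 4.2327 mm/d
Over 10 days: 4.2327 × 10 = 42.327 mm

42 mm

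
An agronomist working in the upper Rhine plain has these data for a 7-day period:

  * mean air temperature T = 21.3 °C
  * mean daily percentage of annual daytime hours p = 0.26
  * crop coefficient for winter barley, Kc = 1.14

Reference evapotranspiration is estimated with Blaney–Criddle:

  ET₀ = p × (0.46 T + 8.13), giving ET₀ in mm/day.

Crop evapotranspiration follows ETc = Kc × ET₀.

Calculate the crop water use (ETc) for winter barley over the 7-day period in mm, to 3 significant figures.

37.2 mm

ET₀ = 0.26 × (0.46 × 21.3 + 8.13) = 0.26 × 17.928 = 4.6613 mm/d
ETc = Kc × ET₀ = 1.14 × 4.6613 = 5.3139 mm/d
Over 7 days: 5.3139 × 7 = 37.197 mm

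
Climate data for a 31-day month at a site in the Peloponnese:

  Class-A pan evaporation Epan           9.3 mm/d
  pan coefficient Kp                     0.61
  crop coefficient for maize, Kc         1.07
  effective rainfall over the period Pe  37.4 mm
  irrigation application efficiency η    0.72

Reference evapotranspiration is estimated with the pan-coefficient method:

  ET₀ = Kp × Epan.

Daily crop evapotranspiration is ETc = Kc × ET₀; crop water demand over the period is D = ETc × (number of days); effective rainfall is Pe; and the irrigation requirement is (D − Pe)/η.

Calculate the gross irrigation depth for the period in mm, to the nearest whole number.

ET₀ = 0.61 × 9.3 = 5.6730 mm/d
ETc = Kc × ET₀ = 1.07 × 5.6730 = 6.0701 mm/d
Crop demand D = ETc × 31 d = 6.0701 × 31 = 188.173 mm
D − Pe = 188.173 − 37.4 = 150.773 mm
Gross irrigation = 150.773 / 0.72 = 209.407 mm

209 mm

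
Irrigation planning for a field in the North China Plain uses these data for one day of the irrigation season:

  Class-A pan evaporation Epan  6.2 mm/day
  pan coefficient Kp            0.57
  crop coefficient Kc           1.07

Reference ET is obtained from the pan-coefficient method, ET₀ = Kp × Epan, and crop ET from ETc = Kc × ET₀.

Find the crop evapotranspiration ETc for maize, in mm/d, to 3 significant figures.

ET₀ = 0.57 × 6.2 = 3.5340 mm/d
ETc = Kc × ET₀ = 1.07 × 3.5340 = 3.7814 mm/d

3.78 mm/d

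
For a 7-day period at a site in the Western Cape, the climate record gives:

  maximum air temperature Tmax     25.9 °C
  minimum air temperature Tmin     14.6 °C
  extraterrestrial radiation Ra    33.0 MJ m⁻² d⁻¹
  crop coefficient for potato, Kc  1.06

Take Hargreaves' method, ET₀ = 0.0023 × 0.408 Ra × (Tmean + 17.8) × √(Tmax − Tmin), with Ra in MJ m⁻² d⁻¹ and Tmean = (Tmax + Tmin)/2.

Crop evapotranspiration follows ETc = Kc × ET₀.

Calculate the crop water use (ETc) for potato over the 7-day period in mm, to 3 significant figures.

29.4 mm

Tmean = (25.9 + 14.6)/2 = 20.25 °C
0.408 Ra = 0.408 × 33.0 = 13.4640 mm/d equivalent
ET₀ = 0.0023 × 13.4640 × (20.25 + 17.8) × √11.3 = 0.0023 × 13.4640 × 38.05 × 3.3615 = 3.9609 mm/d
ETc = Kc × ET₀ = 1.06 × 3.9609 = 4.1986 mm/d
Over 7 days: 4.1986 × 7 = 29.390 mm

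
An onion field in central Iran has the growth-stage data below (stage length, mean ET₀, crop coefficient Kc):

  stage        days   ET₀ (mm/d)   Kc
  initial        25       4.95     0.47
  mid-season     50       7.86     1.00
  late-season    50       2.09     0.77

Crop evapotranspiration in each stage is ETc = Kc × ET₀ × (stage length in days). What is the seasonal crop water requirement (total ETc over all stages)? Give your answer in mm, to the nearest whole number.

532 mm

initial: 0.47 × 4.95 × 25 = 58.16 mm
mid-season: 1.00 × 7.86 × 50 = 393.00 mm
late-season: 0.77 × 2.09 × 50 = 80.47 mm
Seasonal total = 531.63 mm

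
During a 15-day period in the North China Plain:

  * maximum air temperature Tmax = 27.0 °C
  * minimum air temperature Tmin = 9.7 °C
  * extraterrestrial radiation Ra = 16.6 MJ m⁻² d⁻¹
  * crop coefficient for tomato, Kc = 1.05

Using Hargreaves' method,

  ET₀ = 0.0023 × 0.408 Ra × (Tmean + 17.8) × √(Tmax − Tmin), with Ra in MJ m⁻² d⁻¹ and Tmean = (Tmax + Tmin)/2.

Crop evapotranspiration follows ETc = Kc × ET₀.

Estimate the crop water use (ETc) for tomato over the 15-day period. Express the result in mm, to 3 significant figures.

Tmean = (27.0 + 9.7)/2 = 18.35 °C
0.408 Ra = 0.408 × 16.6 = 6.7728 mm/d equivalent
ET₀ = 0.0023 × 6.7728 × (18.35 + 17.8) × √17.3 = 0.0023 × 6.7728 × 36.15 × 4.1593 = 2.3422 mm/d
ETc = Kc × ET₀ = 1.05 × 2.3422 = 2.4593 mm/d
Over 15 days: 2.4593 × 15 = 36.890 mm

36.9 mm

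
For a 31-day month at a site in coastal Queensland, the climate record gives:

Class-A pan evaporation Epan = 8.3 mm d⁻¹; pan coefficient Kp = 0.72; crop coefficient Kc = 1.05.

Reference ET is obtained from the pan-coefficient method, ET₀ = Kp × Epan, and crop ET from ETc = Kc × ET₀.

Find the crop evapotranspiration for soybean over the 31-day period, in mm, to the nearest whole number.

195 mm

ET₀ = 0.72 × 8.3 = 5.9760 mm/d
ETc = Kc × ET₀ = 1.05 × 5.9760 = 6.2748 mm/d
Over 31 days: 6.2748 × 31 = 194.519 mm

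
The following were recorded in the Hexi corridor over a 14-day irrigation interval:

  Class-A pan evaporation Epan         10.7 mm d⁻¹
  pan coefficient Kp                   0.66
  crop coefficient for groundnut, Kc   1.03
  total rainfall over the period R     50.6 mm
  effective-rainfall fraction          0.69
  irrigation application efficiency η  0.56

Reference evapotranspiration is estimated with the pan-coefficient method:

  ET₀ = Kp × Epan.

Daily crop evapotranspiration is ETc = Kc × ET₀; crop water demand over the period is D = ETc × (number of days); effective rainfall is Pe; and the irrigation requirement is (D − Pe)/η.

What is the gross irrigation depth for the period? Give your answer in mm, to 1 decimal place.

ET₀ = 0.66 × 10.7 = 7.0620 mm/d
ETc = Kc × ET₀ = 1.03 × 7.0620 = 7.2739 mm/d
Crop demand D = ETc × 14 d = 7.2739 × 14 = 101.835 mm
Pe = 0.69 × 50.6 = 34.914 mm
D − Pe = 101.835 − 34.914 = 66.921 mm
Gross irrigation = 66.921 / 0.56 = 119.502 mm

119.5 mm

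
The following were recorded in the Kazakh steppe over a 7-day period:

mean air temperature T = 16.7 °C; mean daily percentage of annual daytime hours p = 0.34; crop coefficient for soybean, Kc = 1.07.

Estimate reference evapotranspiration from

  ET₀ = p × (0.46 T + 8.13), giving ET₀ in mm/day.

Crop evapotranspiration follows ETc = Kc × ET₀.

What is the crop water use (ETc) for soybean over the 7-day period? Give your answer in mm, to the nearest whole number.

ET₀ = 0.34 × (0.46 × 16.7 + 8.13) = 0.34 × 15.812 = 5.3761 mm/d
ETc = Kc × ET₀ = 1.07 × 5.3761 = 5.7524 mm/d
Over 7 days: 5.7524 × 7 = 40.267 mm

40 mm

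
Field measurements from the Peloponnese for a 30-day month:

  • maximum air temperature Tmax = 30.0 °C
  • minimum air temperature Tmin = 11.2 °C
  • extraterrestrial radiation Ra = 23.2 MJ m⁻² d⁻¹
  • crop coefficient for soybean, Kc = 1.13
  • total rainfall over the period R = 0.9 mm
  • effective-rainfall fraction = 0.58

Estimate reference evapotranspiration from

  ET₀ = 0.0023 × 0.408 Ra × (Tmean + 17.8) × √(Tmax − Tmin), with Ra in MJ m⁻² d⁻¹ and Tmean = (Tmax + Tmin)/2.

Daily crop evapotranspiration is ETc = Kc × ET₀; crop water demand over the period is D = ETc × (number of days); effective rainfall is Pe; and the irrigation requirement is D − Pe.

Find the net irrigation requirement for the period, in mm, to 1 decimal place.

122.4 mm

Tmean = (30.0 + 11.2)/2 = 20.60 °C
0.408 Ra = 0.408 × 23.2 = 9.4656 mm/d equivalent
ET₀ = 0.0023 × 9.4656 × (20.60 + 17.8) × √18.8 = 0.0023 × 9.4656 × 38.40 × 4.3359 = 3.6248 mm/d
ETc = Kc × ET₀ = 1.13 × 3.6248 = 4.0960 mm/d
Crop demand D = ETc × 30 d = 4.0960 × 30 = 122.880 mm
Pe = 0.58 × 0.9 = 0.522 mm
D − Pe = 122.880 − 0.522 = 122.358 mm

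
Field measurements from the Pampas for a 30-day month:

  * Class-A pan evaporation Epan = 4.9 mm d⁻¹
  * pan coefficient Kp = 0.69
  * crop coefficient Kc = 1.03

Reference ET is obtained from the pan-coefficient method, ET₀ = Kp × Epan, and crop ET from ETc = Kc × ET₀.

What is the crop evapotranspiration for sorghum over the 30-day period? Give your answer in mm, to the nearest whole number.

ET₀ = 0.69 × 4.9 = 3.3810 mm/d
ETc = Kc × ET₀ = 1.03 × 3.3810 = 3.4824 mm/d
Over 30 days: 3.4824 × 30 = 104.472 mm

104 mm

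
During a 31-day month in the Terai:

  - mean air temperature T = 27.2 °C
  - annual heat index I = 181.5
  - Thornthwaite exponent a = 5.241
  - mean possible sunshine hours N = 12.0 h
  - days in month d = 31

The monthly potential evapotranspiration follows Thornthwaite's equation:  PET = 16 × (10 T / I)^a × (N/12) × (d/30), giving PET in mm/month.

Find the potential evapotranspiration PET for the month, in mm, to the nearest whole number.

10T/I = 10 × 27.2 / 181.5 = 1.4986
(10T/I)^a = 1.4986^5.241 = 8.3324
Uncorrected PET = 16 × 8.3324 = 133.318 mm
Correction = (N/12)(d/30) = (12.0/12)(31/30) = 1.0333
PET = 133.318 × 1.0333 = 137.757 mm/month

138 mm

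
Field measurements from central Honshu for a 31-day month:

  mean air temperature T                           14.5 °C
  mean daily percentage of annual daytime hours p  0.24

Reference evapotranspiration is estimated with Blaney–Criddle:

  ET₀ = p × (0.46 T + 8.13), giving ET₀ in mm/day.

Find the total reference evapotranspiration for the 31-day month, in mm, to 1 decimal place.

ET₀ = 0.24 × (0.46 × 14.5 + 8.13) = 0.24 × 14.800 = 3.5520 mm/d
Monthly total = 3.5520 × 31 = 110.112 mm

110.1 mm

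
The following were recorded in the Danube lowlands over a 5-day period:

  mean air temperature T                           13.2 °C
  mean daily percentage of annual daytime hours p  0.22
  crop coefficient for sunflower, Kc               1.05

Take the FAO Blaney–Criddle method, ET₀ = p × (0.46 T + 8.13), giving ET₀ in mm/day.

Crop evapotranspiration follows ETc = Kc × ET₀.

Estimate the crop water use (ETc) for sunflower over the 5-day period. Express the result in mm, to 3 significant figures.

ET₀ = 0.22 × (0.46 × 13.2 + 8.13) = 0.22 × 14.202 = 3.1244 mm/d
ETc = Kc × ET₀ = 1.05 × 3.1244 = 3.2806 mm/d
Over 5 days: 3.2806 × 5 = 16.403 mm

16.4 mm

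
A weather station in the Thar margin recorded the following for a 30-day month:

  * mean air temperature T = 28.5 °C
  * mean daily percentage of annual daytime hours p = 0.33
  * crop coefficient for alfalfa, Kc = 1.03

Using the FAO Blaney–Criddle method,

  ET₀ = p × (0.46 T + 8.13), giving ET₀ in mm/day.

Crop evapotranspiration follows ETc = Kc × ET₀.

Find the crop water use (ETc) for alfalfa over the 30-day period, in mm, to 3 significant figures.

217 mm

ET₀ = 0.33 × (0.46 × 28.5 + 8.13) = 0.33 × 21.240 = 7.0092 mm/d
ETc = Kc × ET₀ = 1.03 × 7.0092 = 7.2195 mm/d
Over 30 days: 7.2195 × 30 = 216.585 mm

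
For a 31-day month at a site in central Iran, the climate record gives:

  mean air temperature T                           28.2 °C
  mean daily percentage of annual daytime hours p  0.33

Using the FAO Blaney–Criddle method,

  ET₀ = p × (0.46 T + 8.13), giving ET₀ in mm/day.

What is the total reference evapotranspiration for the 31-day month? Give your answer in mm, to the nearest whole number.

ET₀ = 0.33 × (0.46 × 28.2 + 8.13) = 0.33 × 21.102 = 6.9637 mm/d
Monthly total = 6.9637 × 31 = 215.875 mm

216 mm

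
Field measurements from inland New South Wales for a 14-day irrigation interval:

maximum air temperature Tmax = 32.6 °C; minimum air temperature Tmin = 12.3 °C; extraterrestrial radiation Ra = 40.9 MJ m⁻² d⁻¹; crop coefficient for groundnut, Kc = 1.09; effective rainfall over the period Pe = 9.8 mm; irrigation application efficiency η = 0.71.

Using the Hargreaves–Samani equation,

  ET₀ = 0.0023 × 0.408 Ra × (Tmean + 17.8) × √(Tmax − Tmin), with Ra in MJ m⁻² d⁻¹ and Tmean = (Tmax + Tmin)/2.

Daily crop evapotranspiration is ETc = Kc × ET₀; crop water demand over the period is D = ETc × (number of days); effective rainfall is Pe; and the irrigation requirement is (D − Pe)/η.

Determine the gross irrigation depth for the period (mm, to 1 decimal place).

Tmean = (32.6 + 12.3)/2 = 22.45 °C
0.408 Ra = 0.408 × 40.9 = 16.6872 mm/d equivalent
ET₀ = 0.0023 × 16.6872 × (22.45 + 17.8) × √20.3 = 0.0023 × 16.6872 × 40.25 × 4.5056 = 6.9603 mm/d
ETc = Kc × ET₀ = 1.09 × 6.9603 = 7.5867 mm/d
Crop demand D = ETc × 14 d = 7.5867 × 14 = 106.214 mm
D − Pe = 106.214 − 9.8 = 96.414 mm
Gross irrigation = 96.414 / 0.71 = 135.794 mm

135.8 mm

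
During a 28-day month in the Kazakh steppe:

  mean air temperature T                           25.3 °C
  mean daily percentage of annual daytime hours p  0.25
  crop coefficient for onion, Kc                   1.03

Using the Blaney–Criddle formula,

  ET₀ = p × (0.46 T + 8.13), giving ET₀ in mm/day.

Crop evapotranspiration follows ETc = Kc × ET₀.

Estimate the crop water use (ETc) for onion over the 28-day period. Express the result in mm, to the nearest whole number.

ET₀ = 0.25 × (0.46 × 25.3 + 8.13) = 0.25 × 19.768 = 4.9420 mm/d
ETc = Kc × ET₀ = 1.03 × 4.9420 = 5.0903 mm/d
Over 28 days: 5.0903 × 28 = 142.528 mm

143 mm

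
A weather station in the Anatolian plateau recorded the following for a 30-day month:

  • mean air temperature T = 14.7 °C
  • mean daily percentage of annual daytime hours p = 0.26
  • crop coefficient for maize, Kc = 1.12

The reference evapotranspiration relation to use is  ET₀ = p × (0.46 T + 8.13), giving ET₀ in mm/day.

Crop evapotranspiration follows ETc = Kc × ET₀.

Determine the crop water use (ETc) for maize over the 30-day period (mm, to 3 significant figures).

130 mm

ET₀ = 0.26 × (0.46 × 14.7 + 8.13) = 0.26 × 14.892 = 3.8719 mm/d
ETc = Kc × ET₀ = 1.12 × 3.8719 = 4.3365 mm/d
Over 30 days: 4.3365 × 30 = 130.095 mm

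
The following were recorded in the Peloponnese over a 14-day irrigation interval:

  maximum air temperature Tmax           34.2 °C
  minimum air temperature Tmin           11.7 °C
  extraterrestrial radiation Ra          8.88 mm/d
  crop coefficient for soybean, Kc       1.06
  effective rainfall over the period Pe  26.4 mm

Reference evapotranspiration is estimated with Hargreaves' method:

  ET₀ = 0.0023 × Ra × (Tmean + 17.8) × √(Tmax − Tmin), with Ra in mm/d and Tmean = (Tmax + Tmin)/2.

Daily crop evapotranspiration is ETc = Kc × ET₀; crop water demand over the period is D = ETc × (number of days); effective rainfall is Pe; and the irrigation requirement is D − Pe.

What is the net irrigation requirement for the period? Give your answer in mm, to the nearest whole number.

32 mm

Tmean = (34.2 + 11.7)/2 = 22.95 °C
ET₀ = 0.0023 × 8.88 × (22.95 + 17.8) × √22.5 = 0.0023 × 8.88 × 40.75 × 4.7434 = 3.9478 mm/d
ETc = Kc × ET₀ = 1.06 × 3.9478 = 4.1847 mm/d
Crop demand D = ETc × 14 d = 4.1847 × 14 = 58.586 mm
D − Pe = 58.586 − 26.4 = 32.186 mm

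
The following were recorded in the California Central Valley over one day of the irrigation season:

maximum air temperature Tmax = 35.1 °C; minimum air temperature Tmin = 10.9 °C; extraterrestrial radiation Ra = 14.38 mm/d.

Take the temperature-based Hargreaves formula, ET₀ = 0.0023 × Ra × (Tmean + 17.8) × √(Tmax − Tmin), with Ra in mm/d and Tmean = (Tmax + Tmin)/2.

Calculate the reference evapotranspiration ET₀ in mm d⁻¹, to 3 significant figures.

6.64 mm d⁻¹

Tmean = (35.1 + 10.9)/2 = 23.00 °C
ET₀ = 0.0023 × 14.38 × (23.00 + 17.8) × √24.2 = 0.0023 × 14.38 × 40.80 × 4.9193 = 6.6382 mm/d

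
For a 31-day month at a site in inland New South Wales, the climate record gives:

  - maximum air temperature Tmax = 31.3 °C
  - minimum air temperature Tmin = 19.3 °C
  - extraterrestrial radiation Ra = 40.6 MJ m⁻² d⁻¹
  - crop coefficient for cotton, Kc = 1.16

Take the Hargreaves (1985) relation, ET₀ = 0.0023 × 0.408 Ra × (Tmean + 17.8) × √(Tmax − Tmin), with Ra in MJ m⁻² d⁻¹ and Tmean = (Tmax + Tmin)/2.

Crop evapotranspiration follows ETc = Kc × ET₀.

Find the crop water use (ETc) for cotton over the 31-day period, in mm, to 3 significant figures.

Tmean = (31.3 + 19.3)/2 = 25.30 °C
0.408 Ra = 0.408 × 40.6 = 16.5648 mm/d equivalent
ET₀ = 0.0023 × 16.5648 × (25.30 + 17.8) × √12.0 = 0.0023 × 16.5648 × 43.10 × 3.4641 = 5.6883 mm/d
ETc = Kc × ET₀ = 1.16 × 5.6883 = 6.5984 mm/d
Over 31 days: 6.5984 × 31 = 204.550 mm

205 mm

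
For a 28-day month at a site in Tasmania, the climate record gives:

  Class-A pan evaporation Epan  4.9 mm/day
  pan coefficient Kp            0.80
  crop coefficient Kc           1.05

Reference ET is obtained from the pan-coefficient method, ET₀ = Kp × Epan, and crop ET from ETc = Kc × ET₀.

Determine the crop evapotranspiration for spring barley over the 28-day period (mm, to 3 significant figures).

ET₀ = 0.80 × 4.9 = 3.9200 mm/d
ETc = Kc × ET₀ = 1.05 × 3.9200 = 4.1160 mm/d
Over 28 days: 4.1160 × 28 = 115.248 mm

115 mm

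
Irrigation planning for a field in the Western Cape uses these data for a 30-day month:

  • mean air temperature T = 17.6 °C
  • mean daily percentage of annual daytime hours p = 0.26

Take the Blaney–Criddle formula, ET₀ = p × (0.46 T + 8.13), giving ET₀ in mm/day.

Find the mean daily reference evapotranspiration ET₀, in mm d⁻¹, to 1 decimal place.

ET₀ = 0.26 × (0.46 × 17.6 + 8.13) = 0.26 × 16.226 = 4.2188 mm/d

4.2 mm d⁻¹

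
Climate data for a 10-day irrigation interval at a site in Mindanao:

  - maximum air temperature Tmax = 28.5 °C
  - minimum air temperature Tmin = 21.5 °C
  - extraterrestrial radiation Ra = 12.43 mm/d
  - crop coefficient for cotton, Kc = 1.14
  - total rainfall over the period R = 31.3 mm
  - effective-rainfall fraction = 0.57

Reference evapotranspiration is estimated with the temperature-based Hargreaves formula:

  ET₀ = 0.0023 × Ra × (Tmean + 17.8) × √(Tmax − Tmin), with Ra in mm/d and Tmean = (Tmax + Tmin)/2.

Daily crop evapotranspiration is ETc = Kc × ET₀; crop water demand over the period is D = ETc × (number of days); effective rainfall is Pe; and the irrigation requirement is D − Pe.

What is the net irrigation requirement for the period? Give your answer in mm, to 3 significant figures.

Tmean = (28.5 + 21.5)/2 = 25.00 °C
ET₀ = 0.0023 × 12.43 × (25.00 + 17.8) × √7.0 = 0.0023 × 12.43 × 42.80 × 2.6458 = 3.2374 mm/d
ETc = Kc × ET₀ = 1.14 × 3.2374 = 3.6906 mm/d
Crop demand D = ETc × 10 d = 3.6906 × 10 = 36.906 mm
Pe = 0.57 × 31.3 = 17.841 mm
D − Pe = 36.906 − 17.841 = 19.065 mm

19.1 mm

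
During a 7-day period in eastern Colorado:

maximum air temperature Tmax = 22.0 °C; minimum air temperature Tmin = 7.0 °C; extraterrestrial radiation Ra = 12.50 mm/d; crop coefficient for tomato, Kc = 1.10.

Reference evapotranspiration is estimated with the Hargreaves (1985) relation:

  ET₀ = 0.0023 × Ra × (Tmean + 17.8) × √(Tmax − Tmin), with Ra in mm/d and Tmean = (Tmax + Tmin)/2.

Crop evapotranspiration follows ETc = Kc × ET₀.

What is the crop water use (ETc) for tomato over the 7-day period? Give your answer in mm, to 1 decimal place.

Tmean = (22.0 + 7.0)/2 = 14.50 °C
ET₀ = 0.0023 × 12.50 × (14.50 + 17.8) × √15.0 = 0.0023 × 12.50 × 32.30 × 3.8730 = 3.5966 mm/d
ETc = Kc × ET₀ = 1.10 × 3.5966 = 3.9563 mm/d
Over 7 days: 3.9563 × 7 = 27.694 mm

27.7 mm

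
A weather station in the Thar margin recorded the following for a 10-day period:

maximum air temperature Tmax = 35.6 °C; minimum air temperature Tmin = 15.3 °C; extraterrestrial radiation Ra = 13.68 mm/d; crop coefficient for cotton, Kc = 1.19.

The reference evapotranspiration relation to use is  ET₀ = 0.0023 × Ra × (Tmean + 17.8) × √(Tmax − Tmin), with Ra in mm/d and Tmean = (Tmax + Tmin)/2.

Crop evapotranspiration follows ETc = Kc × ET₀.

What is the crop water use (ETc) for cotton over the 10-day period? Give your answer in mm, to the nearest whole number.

Tmean = (35.6 + 15.3)/2 = 25.45 °C
ET₀ = 0.0023 × 13.68 × (25.45 + 17.8) × √20.3 = 0.0023 × 13.68 × 43.25 × 4.5056 = 6.1313 mm/d
ETc = Kc × ET₀ = 1.19 × 6.1313 = 7.2962 mm/d
Over 10 days: 7.2962 × 10 = 72.962 mm

73 mm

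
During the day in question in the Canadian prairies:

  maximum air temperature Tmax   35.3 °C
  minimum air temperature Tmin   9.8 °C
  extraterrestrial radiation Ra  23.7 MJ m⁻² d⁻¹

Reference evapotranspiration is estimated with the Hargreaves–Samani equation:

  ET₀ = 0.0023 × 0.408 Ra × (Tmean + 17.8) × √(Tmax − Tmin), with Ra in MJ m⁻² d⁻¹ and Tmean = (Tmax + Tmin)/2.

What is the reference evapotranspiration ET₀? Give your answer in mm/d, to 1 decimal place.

4.5 mm/d

Tmean = (35.3 + 9.8)/2 = 22.55 °C
0.408 Ra = 0.408 × 23.7 = 9.6696 mm/d equivalent
ET₀ = 0.0023 × 9.6696 × (22.55 + 17.8) × √25.5 = 0.0023 × 9.6696 × 40.35 × 5.0498 = 4.5316 mm/d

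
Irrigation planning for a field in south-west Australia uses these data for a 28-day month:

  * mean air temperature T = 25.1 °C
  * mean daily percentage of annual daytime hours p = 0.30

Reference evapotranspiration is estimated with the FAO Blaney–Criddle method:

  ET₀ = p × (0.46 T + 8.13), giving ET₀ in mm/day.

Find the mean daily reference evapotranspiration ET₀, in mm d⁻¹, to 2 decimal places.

5.90 mm d⁻¹

ET₀ = 0.30 × (0.46 × 25.1 + 8.13) = 0.30 × 19.676 = 5.9028 mm/d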